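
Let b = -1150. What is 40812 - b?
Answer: 41962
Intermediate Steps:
40812 - b = 40812 - 1*(-1150) = 40812 + 1150 = 41962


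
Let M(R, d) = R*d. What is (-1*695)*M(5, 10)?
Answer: -34750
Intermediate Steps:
(-1*695)*M(5, 10) = (-1*695)*(5*10) = -695*50 = -34750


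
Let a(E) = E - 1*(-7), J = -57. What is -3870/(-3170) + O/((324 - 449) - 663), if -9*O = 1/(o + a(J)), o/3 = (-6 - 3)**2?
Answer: 529708889/433895652 ≈ 1.2208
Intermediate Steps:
a(E) = 7 + E (a(E) = E + 7 = 7 + E)
o = 243 (o = 3*(-6 - 3)**2 = 3*(-9)**2 = 3*81 = 243)
O = -1/1737 (O = -1/(9*(243 + (7 - 57))) = -1/(9*(243 - 50)) = -1/9/193 = -1/9*1/193 = -1/1737 ≈ -0.00057571)
-3870/(-3170) + O/((324 - 449) - 663) = -3870/(-3170) - 1/(1737*((324 - 449) - 663)) = -3870*(-1/3170) - 1/(1737*(-125 - 663)) = 387/317 - 1/1737/(-788) = 387/317 - 1/1737*(-1/788) = 387/317 + 1/1368756 = 529708889/433895652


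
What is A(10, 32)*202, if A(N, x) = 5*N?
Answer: 10100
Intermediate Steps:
A(10, 32)*202 = (5*10)*202 = 50*202 = 10100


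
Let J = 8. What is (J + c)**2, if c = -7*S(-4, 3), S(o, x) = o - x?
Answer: 3249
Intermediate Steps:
c = 49 (c = -7*(-4 - 1*3) = -7*(-4 - 3) = -7*(-7) = 49)
(J + c)**2 = (8 + 49)**2 = 57**2 = 3249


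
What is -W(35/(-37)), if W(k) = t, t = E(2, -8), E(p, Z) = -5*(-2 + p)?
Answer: 0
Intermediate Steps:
E(p, Z) = 10 - 5*p
t = 0 (t = 10 - 5*2 = 10 - 10 = 0)
W(k) = 0
-W(35/(-37)) = -1*0 = 0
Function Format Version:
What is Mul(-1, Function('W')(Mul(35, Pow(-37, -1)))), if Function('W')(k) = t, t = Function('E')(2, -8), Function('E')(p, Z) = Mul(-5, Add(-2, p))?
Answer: 0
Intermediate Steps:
Function('E')(p, Z) = Add(10, Mul(-5, p))
t = 0 (t = Add(10, Mul(-5, 2)) = Add(10, -10) = 0)
Function('W')(k) = 0
Mul(-1, Function('W')(Mul(35, Pow(-37, -1)))) = Mul(-1, 0) = 0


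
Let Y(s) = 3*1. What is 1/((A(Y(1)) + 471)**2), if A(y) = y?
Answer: 1/224676 ≈ 4.4509e-6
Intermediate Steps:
Y(s) = 3
1/((A(Y(1)) + 471)**2) = 1/((3 + 471)**2) = 1/(474**2) = 1/224676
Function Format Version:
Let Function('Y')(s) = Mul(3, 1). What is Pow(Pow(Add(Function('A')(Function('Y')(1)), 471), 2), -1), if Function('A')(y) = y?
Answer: Rational(1, 224676) ≈ 4.4509e-6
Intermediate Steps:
Function('Y')(s) = 3
Pow(Pow(Add(Function('A')(Function('Y')(1)), 471), 2), -1) = Pow(Pow(Add(3, 471), 2), -1) = Pow(Pow(474, 2), -1) = Pow(224676, -1) = Rational(1, 224676)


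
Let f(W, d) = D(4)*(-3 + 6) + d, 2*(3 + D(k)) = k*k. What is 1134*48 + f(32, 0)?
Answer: 54447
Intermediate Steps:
D(k) = -3 + k²/2 (D(k) = -3 + (k*k)/2 = -3 + k²/2)
f(W, d) = 15 + d (f(W, d) = (-3 + (½)*4²)*(-3 + 6) + d = (-3 + (½)*16)*3 + d = (-3 + 8)*3 + d = 5*3 + d = 15 + d)
1134*48 + f(32, 0) = 1134*48 + (15 + 0) = 54432 + 15 = 54447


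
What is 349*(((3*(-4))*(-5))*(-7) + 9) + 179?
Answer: -143260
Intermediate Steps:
349*(((3*(-4))*(-5))*(-7) + 9) + 179 = 349*(-12*(-5)*(-7) + 9) + 179 = 349*(60*(-7) + 9) + 179 = 349*(-420 + 9) + 179 = 349*(-411) + 179 = -143439 + 179 = -143260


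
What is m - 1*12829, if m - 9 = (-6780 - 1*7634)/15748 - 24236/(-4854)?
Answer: -244914812617/19110198 ≈ -12816.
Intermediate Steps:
m = 249917525/19110198 (m = 9 + ((-6780 - 1*7634)/15748 - 24236/(-4854)) = 9 + ((-6780 - 7634)*(1/15748) - 24236*(-1/4854)) = 9 + (-14414*1/15748 + 12118/2427) = 9 + (-7207/7874 + 12118/2427) = 9 + 77925743/19110198 = 249917525/19110198 ≈ 13.078)
m - 1*12829 = 249917525/19110198 - 1*12829 = 249917525/19110198 - 12829 = -244914812617/19110198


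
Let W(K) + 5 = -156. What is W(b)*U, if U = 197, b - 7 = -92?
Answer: -31717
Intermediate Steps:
b = -85 (b = 7 - 92 = -85)
W(K) = -161 (W(K) = -5 - 156 = -161)
W(b)*U = -161*197 = -31717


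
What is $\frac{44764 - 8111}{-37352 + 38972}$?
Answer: $\frac{36653}{1620} \approx 22.625$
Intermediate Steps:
$\frac{44764 - 8111}{-37352 + 38972} = \frac{36653}{1620}$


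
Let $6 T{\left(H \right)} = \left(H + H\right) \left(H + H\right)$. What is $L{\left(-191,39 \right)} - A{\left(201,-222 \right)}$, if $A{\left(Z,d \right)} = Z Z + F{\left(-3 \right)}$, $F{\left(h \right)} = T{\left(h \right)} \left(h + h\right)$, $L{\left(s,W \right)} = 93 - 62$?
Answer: $-40334$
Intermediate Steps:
$T{\left(H \right)} = \frac{2 H^{2}}{3}$ ($T{\left(H \right)} = \frac{\left(H + H\right) \left(H + H\right)}{6} = \frac{2 H 2 H}{6} = \frac{4 H^{2}}{6} = \frac{2 H^{2}}{3}$)
$L{\left(s,W \right)} = 31$ ($L{\left(s,W \right)} = 93 - 62 = 31$)
$F{\left(h \right)} = \frac{4 h^{3}}{3}$ ($F{\left(h \right)} = \frac{2 h^{2}}{3} \left(h + h\right) = \frac{2 h^{2}}{3} \cdot 2 h = \frac{4 h^{3}}{3}$)
$A{\left(Z,d \right)} = -36 + Z^{2}$ ($A{\left(Z,d \right)} = Z Z + \frac{4 \left(-3\right)^{3}}{3} = Z^{2} + \frac{4}{3} \left(-27\right) = Z^{2} - 36 = -36 + Z^{2}$)
$L{\left(-191,39 \right)} - A{\left(201,-222 \right)} = 31 - \left(-36 + 201^{2}\right) = 31 - \left(-36 + 40401\right) = 31 - 40365 = -40334$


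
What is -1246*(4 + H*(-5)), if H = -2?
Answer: -17444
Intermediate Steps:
-1246*(4 + H*(-5)) = -1246*(4 - 2*(-5)) = -1246*(4 + 10) = -1246*14 = -17444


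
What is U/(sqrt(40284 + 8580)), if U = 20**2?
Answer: 50*sqrt(3054)/1527 ≈ 1.8095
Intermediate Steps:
U = 400
U/(sqrt(40284 + 8580)) = 400/(sqrt(40284 + 8580)) = 400/(sqrt(48864)) = 400/((4*sqrt(3054))) = 400*(sqrt(3054)/12216) = 50*sqrt(3054)/1527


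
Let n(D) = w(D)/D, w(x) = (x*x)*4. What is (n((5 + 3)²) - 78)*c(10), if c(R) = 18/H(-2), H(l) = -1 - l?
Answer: 3204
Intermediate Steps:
w(x) = 4*x² (w(x) = x²*4 = 4*x²)
c(R) = 18 (c(R) = 18/(-1 - 1*(-2)) = 18/(-1 + 2) = 18/1 = 18*1 = 18)
n(D) = 4*D (n(D) = (4*D²)/D = 4*D)
(n((5 + 3)²) - 78)*c(10) = (4*(5 + 3)² - 78)*18 = (4*8² - 78)*18 = (4*64 - 78)*18 = (256 - 78)*18 = 178*18 = 3204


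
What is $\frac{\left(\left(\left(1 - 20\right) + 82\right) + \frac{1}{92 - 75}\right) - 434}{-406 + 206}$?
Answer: $\frac{3153}{1700} \approx 1.8547$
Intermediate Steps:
$\frac{\left(\left(\left(1 - 20\right) + 82\right) + \frac{1}{92 - 75}\right) - 434}{-406 + 206} = \frac{\left(\left(\left(1 - 20\right) + 82\right) + \frac{1}{17}\right) - 434}{-200} = \left(\left(\left(-19 + 82\right) + \frac{1}{17}\right) - 434\right) \left(- \frac{1}{200}\right) = \left(\left(63 + \frac{1}{17}\right) - 434\right) \left(- \frac{1}{200}\right) = \left(\frac{1072}{17} - 434\right) \left(- \frac{1}{200}\right) = \left(- \frac{6306}{17}\right) \left(- \frac{1}{200}\right) = \frac{3153}{1700}$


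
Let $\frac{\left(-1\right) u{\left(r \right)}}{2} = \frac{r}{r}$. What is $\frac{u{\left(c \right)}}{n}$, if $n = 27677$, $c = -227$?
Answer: $- \frac{2}{27677} \approx -7.2262 \cdot 10^{-5}$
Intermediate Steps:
$u{\left(r \right)} = -2$ ($u{\left(r \right)} = - 2 \frac{r}{r} = \left(-2\right) 1 = -2$)
$\frac{u{\left(c \right)}}{n} = - \frac{2}{27677}$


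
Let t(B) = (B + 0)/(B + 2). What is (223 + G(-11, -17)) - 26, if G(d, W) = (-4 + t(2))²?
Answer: 837/4 ≈ 209.25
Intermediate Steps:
t(B) = B/(2 + B)
G(d, W) = 49/4 (G(d, W) = (-4 + 2/(2 + 2))² = (-4 + 2/4)² = (-4 + 2*(¼))² = (-4 + ½)² = (-7/2)² = 49/4)
(223 + G(-11, -17)) - 26 = (223 + 49/4) - 26 = 941/4 - 26 = 837/4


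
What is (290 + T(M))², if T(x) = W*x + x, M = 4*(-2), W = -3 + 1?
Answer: 88804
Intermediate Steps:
W = -2
M = -8
T(x) = -x (T(x) = -2*x + x = -x)
(290 + T(M))² = (290 - 1*(-8))² = (290 + 8)² = 298² = 88804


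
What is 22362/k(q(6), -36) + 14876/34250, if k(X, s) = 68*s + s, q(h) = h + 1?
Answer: -60745543/7089750 ≈ -8.5681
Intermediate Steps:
q(h) = 1 + h
k(X, s) = 69*s
22362/k(q(6), -36) + 14876/34250 = 22362/((69*(-36))) + 14876/34250 = 22362/(-2484) + 14876*(1/34250) = 22362*(-1/2484) + 7438/17125 = -3727/414 + 7438/17125 = -60745543/7089750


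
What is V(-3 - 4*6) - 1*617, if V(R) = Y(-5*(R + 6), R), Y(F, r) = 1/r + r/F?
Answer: -583343/945 ≈ -617.29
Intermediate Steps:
Y(F, r) = 1/r + r/F
V(R) = 1/R + R/(-30 - 5*R) (V(R) = 1/R + R/((-5*(R + 6))) = 1/R + R/((-5*(6 + R))) = 1/R + R/(-30 - 5*R))
V(-3 - 4*6) - 1*617 = (6 + (-3 - 4*6) - (-3 - 4*6)²/5)/((-3 - 4*6)*(6 + (-3 - 4*6))) - 1*617 = (6 + (-3 - 24) - (-3 - 24)²/5)/((-3 - 24)*(6 + (-3 - 24))) - 617 = (6 - 27 - ⅕*(-27)²)/((-27)*(6 - 27)) - 617 = -1/27*(6 - 27 - ⅕*729)/(-21) - 617 = -1/27*(-1/21)*(6 - 27 - 729/5) - 617 = -1/27*(-1/21)*(-834/5) - 617 = -278/945 - 617 = -583343/945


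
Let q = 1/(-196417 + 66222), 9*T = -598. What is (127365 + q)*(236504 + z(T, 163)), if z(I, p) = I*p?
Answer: 33679651321136788/1171755 ≈ 2.8743e+10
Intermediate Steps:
T = -598/9 (T = (⅑)*(-598) = -598/9 ≈ -66.444)
q = -1/130195 (q = 1/(-130195) = -1/130195 ≈ -7.6808e-6)
(127365 + q)*(236504 + z(T, 163)) = (127365 - 1/130195)*(236504 - 598/9*163) = 16582286174*(236504 - 97474/9)/130195 = (16582286174/130195)*(2031062/9) = 33679651321136788/1171755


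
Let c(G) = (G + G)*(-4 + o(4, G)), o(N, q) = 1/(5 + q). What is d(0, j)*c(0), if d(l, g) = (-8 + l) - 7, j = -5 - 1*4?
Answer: 0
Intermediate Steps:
c(G) = 2*G*(-4 + 1/(5 + G)) (c(G) = (G + G)*(-4 + 1/(5 + G)) = (2*G)*(-4 + 1/(5 + G)) = 2*G*(-4 + 1/(5 + G)))
j = -9 (j = -5 - 4 = -9)
d(l, g) = -15 + l
d(0, j)*c(0) = (-15 + 0)*(-2*0*(19 + 4*0)/(5 + 0)) = -(-30)*0*(19 + 0)/5 = -(-30)*0*19/5 = -15*0 = 0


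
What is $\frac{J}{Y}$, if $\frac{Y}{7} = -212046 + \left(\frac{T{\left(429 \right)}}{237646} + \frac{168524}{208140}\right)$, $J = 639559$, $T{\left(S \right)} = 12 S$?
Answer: $- \frac{96447912003195}{223840484428729} \approx -0.43088$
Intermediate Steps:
$Y = - \frac{9177459861577889}{6182954805}$ ($Y = 7 \left(-212046 + \left(\frac{12 \cdot 429}{237646} + \frac{168524}{208140}\right)\right) = 7 \left(-212046 + \left(5148 \cdot \frac{1}{237646} + 168524 \cdot \frac{1}{208140}\right)\right) = 7 \left(-212046 + \left(\frac{2574}{118823} + \frac{42131}{52035}\right)\right) = 7 \left(-212046 + \frac{5140069903}{6182954805}\right) = 7 \left(- \frac{1311065694511127}{6182954805}\right) = - \frac{9177459861577889}{6182954805} \approx -1.4843 \cdot 10^{6}$)
$\frac{J}{Y} = \frac{639559}{- \frac{9177459861577889}{6182954805}} = 639559 \left(- \frac{6182954805}{9177459861577889}\right) = - \frac{96447912003195}{223840484428729}$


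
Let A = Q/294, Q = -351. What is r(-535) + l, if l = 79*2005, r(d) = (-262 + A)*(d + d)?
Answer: 21560610/49 ≈ 4.4001e+5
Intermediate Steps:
A = -117/98 (A = -351/294 = -351*1/294 = -117/98 ≈ -1.1939)
r(d) = -25793*d/49 (r(d) = (-262 - 117/98)*(d + d) = -25793*d/49)
l = 158395
r(-535) + l = -25793/49*(-535) + 158395 = 13799255/49 + 158395 = 21560610/49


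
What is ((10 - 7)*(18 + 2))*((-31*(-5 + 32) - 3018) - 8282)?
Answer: -728220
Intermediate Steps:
((10 - 7)*(18 + 2))*((-31*(-5 + 32) - 3018) - 8282) = (3*20)*((-31*27 - 3018) - 8282) = 60*((-837 - 3018) - 8282) = 60*(-3855 - 8282) = 60*(-12137) = -728220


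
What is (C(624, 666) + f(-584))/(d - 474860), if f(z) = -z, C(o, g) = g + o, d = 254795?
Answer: -1874/220065 ≈ -0.0085157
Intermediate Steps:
(C(624, 666) + f(-584))/(d - 474860) = ((666 + 624) - 1*(-584))/(254795 - 474860) = (1290 + 584)/(-220065) = 1874*(-1/220065) = -1874/220065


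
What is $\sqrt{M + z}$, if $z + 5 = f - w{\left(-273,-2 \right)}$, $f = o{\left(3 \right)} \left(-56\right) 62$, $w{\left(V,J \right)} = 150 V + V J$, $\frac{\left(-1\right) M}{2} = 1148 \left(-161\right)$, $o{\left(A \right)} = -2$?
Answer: $\sqrt{416999} \approx 645.75$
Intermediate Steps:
$M = 369656$ ($M = - 2 \cdot 1148 \left(-161\right) = \left(-2\right) \left(-184828\right) = 369656$)
$w{\left(V,J \right)} = 150 V + J V$
$f = 6944$ ($f = \left(-2\right) \left(-56\right) 62 = 112 \cdot 62 = 6944$)
$z = 47343$ ($z = -5 - \left(-6944 - 273 \left(150 - 2\right)\right) = -5 - \left(-6944 - 40404\right) = -5 + \left(6944 - -40404\right) = -5 + \left(6944 + 40404\right) = -5 + 47348 = 47343$)
$\sqrt{M + z} = \sqrt{369656 + 47343} = \sqrt{416999}$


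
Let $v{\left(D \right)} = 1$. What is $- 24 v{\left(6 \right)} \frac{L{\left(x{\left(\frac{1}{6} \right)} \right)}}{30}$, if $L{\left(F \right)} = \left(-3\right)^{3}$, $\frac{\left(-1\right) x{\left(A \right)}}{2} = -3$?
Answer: $\frac{108}{5} \approx 21.6$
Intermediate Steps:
$x{\left(A \right)} = 6$ ($x{\left(A \right)} = \left(-2\right) \left(-3\right) = 6$)
$L{\left(F \right)} = -27$
$- 24 v{\left(6 \right)} \frac{L{\left(x{\left(\frac{1}{6} \right)} \right)}}{30} = \left(-24\right) 1 \left(- \frac{27}{30}\right) = - 24 \left(\left(-27\right) \frac{1}{30}\right) = \left(-24\right) \left(- \frac{9}{10}\right) = \frac{108}{5}$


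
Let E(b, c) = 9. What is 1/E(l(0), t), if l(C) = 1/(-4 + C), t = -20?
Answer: ⅑ ≈ 0.11111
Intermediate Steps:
1/E(l(0), t) = 1/9 = ⅑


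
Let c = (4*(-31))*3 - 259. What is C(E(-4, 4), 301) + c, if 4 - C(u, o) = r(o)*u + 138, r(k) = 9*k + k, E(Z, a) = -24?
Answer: 71475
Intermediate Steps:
r(k) = 10*k
C(u, o) = -134 - 10*o*u (C(u, o) = 4 - ((10*o)*u + 138) = 4 - (10*o*u + 138) = 4 - (138 + 10*o*u) = 4 + (-138 - 10*o*u) = -134 - 10*o*u)
c = -631 (c = -124*3 - 259 = -372 - 259 = -631)
C(E(-4, 4), 301) + c = (-134 - 10*301*(-24)) - 631 = (-134 + 72240) - 631 = 72106 - 631 = 71475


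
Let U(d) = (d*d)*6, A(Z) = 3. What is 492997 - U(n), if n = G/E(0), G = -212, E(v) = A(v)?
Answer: 1389103/3 ≈ 4.6303e+5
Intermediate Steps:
E(v) = 3
n = -212/3 ≈ -70.667
U(d) = 6*d² (U(d) = d²*6 = 6*d²)
492997 - U(n) = 492997 - 6*(-212/3)² = 492997 - 6*44944/9 = 492997 - 1*89888/3 = 492997 - 89888/3 = 1389103/3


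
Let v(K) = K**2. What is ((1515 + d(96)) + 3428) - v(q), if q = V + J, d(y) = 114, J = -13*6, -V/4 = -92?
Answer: -79043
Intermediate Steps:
V = 368 (V = -4*(-92) = 368)
J = -78
q = 290 (q = 368 - 78 = 290)
((1515 + d(96)) + 3428) - v(q) = ((1515 + 114) + 3428) - 1*290**2 = (1629 + 3428) - 1*84100 = 5057 - 84100 = -79043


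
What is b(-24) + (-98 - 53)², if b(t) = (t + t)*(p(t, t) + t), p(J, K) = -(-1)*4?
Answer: 23761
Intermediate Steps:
p(J, K) = 4 (p(J, K) = -1*(-4) = 4)
b(t) = 2*t*(4 + t) (b(t) = (t + t)*(4 + t) = (2*t)*(4 + t) = 2*t*(4 + t))
b(-24) + (-98 - 53)² = 2*(-24)*(4 - 24) + (-98 - 53)² = 2*(-24)*(-20) + (-151)² = 960 + 22801 = 23761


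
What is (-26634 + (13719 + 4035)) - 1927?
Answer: -10807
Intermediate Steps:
(-26634 + (13719 + 4035)) - 1927 = (-26634 + 17754) - 1927 = -8880 - 1927 = -10807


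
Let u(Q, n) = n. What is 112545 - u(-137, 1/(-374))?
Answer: 42091831/374 ≈ 1.1255e+5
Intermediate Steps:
112545 - u(-137, 1/(-374)) = 112545 - 1/(-374) = 112545 - 1*(-1/374) = 112545 + 1/374 = 42091831/374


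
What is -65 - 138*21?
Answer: -2963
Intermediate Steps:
-65 - 138*21 = -65 - 23*126 = -65 - 2898 = -2963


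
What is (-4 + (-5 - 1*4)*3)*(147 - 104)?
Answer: -1333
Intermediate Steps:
(-4 + (-5 - 1*4)*3)*(147 - 104) = (-4 + (-5 - 4)*3)*43 = (-4 - 9*3)*43 = (-4 - 27)*43 = -31*43 = -1333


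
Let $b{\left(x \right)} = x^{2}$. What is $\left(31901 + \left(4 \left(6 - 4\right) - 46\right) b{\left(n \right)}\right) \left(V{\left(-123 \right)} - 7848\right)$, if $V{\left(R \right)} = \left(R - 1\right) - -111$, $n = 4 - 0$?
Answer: $-245994273$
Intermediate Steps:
$n = 4$ ($n = 4 + 0 = 4$)
$V{\left(R \right)} = 110 + R$ ($V{\left(R \right)} = \left(R - 1\right) + 111 = \left(-1 + R\right) + 111 = 110 + R$)
$\left(31901 + \left(4 \left(6 - 4\right) - 46\right) b{\left(n \right)}\right) \left(V{\left(-123 \right)} - 7848\right) = \left(31901 + \left(4 \left(6 - 4\right) - 46\right) 4^{2}\right) \left(\left(110 - 123\right) - 7848\right) = \left(31901 + \left(4 \cdot 2 - 46\right) 16\right) \left(-13 - 7848\right) = \left(31901 + \left(8 - 46\right) 16\right) \left(-7861\right) = \left(31901 - 608\right) \left(-7861\right) = 31293 \left(-7861\right) = -245994273$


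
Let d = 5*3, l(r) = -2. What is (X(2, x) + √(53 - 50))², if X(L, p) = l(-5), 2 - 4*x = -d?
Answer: (2 - √3)² ≈ 0.071797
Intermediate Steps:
d = 15
x = 17/4 (x = ½ - (-1)*15/4 = ½ - ¼*(-15) = ½ + 15/4 = 17/4 ≈ 4.2500)
X(L, p) = -2
(X(2, x) + √(53 - 50))² = (-2 + √(53 - 50))² = (-2 + √3)²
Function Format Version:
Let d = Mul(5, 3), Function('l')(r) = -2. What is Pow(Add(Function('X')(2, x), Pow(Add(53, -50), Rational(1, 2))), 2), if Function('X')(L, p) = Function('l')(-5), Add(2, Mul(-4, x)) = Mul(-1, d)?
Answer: Pow(Add(2, Mul(-1, Pow(3, Rational(1, 2)))), 2) ≈ 0.071797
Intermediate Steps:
d = 15
x = Rational(17, 4) (x = Add(Rational(1, 2), Mul(Rational(-1, 4), Mul(-1, 15))) = Add(Rational(1, 2), Mul(Rational(-1, 4), -15)) = Add(Rational(1, 2), Rational(15, 4)) = Rational(17, 4) ≈ 4.2500)
Function('X')(L, p) = -2
Pow(Add(Function('X')(2, x), Pow(Add(53, -50), Rational(1, 2))), 2) = Pow(Add(-2, Pow(Add(53, -50), Rational(1, 2))), 2) = Pow(Add(-2, Pow(3, Rational(1, 2))), 2)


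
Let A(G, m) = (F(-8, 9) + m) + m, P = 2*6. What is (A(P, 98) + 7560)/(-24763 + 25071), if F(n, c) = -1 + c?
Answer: 1941/77 ≈ 25.208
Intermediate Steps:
P = 12
A(G, m) = 8 + 2*m (A(G, m) = ((-1 + 9) + m) + m = (8 + m) + m = 8 + 2*m)
(A(P, 98) + 7560)/(-24763 + 25071) = ((8 + 2*98) + 7560)/(-24763 + 25071) = ((8 + 196) + 7560)/308 = (204 + 7560)*(1/308) = 7764*(1/308) = 1941/77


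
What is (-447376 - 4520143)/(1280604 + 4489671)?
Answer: -4967519/5770275 ≈ -0.86088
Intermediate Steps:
(-447376 - 4520143)/(1280604 + 4489671) = -4967519/5770275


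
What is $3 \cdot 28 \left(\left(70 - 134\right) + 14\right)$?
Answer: $-4200$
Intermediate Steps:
$3 \cdot 28 \left(\left(70 - 134\right) + 14\right) = 3 \cdot 28 \left(-64 + 14\right) = 3 \cdot 28 \left(-50\right) = 3 \left(-1400\right) = -4200$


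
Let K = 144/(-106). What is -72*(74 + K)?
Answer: -277200/53 ≈ -5230.2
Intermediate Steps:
K = -72/53 (K = 144*(-1/106) = -72/53 ≈ -1.3585)
-72*(74 + K) = -72*(74 - 72/53) = -72*3850/53 = -277200/53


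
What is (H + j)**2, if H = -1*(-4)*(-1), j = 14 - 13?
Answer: 9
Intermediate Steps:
j = 1
H = -4 (H = 4*(-1) = -4)
(H + j)**2 = (-4 + 1)**2 = (-3)**2 = 9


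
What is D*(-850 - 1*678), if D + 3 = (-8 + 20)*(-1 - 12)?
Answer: 242952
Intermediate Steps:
D = -159 (D = -3 + (-8 + 20)*(-1 - 12) = -3 + 12*(-13) = -3 - 156 = -159)
D*(-850 - 1*678) = -159*(-850 - 1*678) = -159*(-850 - 678) = -159*(-1528) = 242952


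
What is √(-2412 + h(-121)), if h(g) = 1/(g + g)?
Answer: I*√1167410/22 ≈ 49.112*I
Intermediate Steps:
h(g) = 1/(2*g)
√(-2412 + h(-121)) = √(-2412 + (½)/(-121)) = √(-2412 + (½)*(-1/121)) = √(-2412 - 1/242) = √(-583705/242) = I*√1167410/22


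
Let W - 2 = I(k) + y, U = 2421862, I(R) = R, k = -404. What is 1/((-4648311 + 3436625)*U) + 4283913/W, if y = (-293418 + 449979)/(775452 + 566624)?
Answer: -5623879163443827352658269/527588530712374114004 ≈ -10660.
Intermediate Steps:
y = 156561/1342076 ≈ 0.11666
W = -539357991/1342076 (W = 2 + (-404 + 156561/1342076) = 2 - 542042143/1342076 = -539357991/1342076 ≈ -401.88)
1/((-4648311 + 3436625)*U) + 4283913/W = 1/((-4648311 + 3436625)*2421862) + 4283913/(-539357991/1342076) = (1/2421862)/(-1211686) + 4283913*(-1342076/539357991) = -1/1211686*1/2421862 - 1916445607796/179785997 = -1/2934536279332 - 1916445607796/179785997 = -5623879163443827352658269/527588530712374114004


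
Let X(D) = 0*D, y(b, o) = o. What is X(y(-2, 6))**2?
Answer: 0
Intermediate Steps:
X(D) = 0
X(y(-2, 6))**2 = 0**2 = 0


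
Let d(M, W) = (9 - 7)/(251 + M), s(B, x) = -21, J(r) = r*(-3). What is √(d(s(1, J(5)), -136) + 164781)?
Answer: 2*√544807210/115 ≈ 405.93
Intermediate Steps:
J(r) = -3*r
d(M, W) = 2/(251 + M)
√(d(s(1, J(5)), -136) + 164781) = √(2/(251 - 21) + 164781) = √(2/230 + 164781) = √(2*(1/230) + 164781) = √(1/115 + 164781) = √(18949816/115) = 2*√544807210/115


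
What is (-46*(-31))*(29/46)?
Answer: 899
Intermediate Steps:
(-46*(-31))*(29/46) = 1426*(29*(1/46)) = 1426*(29/46) = 899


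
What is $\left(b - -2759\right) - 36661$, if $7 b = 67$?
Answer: $- \frac{237247}{7} \approx -33892.0$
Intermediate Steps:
$b = \frac{67}{7}$ ($b = \frac{1}{7} \cdot 67 = \frac{67}{7} \approx 9.5714$)
$\left(b - -2759\right) - 36661 = \left(\frac{67}{7} - -2759\right) - 36661 = \left(\frac{67}{7} + 2759\right) - 36661 = \frac{19380}{7} - 36661 = - \frac{237247}{7}$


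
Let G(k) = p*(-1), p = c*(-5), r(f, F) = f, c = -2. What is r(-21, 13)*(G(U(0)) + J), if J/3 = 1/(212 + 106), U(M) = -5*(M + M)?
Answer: 22239/106 ≈ 209.80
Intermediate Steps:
U(M) = -10*M
J = 1/106 (J = 3/(212 + 106) = 3/318 = 3*(1/318) = 1/106 ≈ 0.0094340)
p = 10 (p = -2*(-5) = 10)
G(k) = -10 (G(k) = 10*(-1) = -10)
r(-21, 13)*(G(U(0)) + J) = -21*(-10 + 1/106) = -21*(-1059/106) = 22239/106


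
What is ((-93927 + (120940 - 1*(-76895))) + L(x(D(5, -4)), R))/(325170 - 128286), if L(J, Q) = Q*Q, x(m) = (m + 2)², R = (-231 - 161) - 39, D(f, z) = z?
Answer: 289669/196884 ≈ 1.4713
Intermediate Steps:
R = -431 (R = -392 - 39 = -431)
x(m) = (2 + m)²
L(J, Q) = Q²
((-93927 + (120940 - 1*(-76895))) + L(x(D(5, -4)), R))/(325170 - 128286) = ((-93927 + (120940 - 1*(-76895))) + (-431)²)/(325170 - 128286) = ((-93927 + (120940 + 76895)) + 185761)/196884 = ((-93927 + 197835) + 185761)*(1/196884) = (103908 + 185761)*(1/196884) = 289669*(1/196884) = 289669/196884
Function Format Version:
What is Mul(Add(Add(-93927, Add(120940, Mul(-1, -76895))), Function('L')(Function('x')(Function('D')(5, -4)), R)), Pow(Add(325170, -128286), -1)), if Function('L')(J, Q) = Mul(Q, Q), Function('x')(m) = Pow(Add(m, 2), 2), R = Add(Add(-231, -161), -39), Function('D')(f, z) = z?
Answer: Rational(289669, 196884) ≈ 1.4713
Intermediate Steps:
R = -431 (R = Add(-392, -39) = -431)
Function('x')(m) = Pow(Add(2, m), 2)
Function('L')(J, Q) = Pow(Q, 2)
Mul(Add(Add(-93927, Add(120940, Mul(-1, -76895))), Function('L')(Function('x')(Function('D')(5, -4)), R)), Pow(Add(325170, -128286), -1)) = Mul(Add(Add(-93927, Add(120940, Mul(-1, -76895))), Pow(-431, 2)), Pow(Add(325170, -128286), -1)) = Mul(Add(Add(-93927, Add(120940, 76895)), 185761), Pow(196884, -1)) = Mul(Add(Add(-93927, 197835), 185761), Rational(1, 196884)) = Mul(Add(103908, 185761), Rational(1, 196884)) = Mul(289669, Rational(1, 196884)) = Rational(289669, 196884)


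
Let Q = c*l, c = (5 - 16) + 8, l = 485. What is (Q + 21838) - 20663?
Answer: -280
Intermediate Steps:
c = -3 (c = -11 + 8 = -3)
Q = -1455 (Q = -3*485 = -1455)
(Q + 21838) - 20663 = (-1455 + 21838) - 20663 = 20383 - 20663 = -280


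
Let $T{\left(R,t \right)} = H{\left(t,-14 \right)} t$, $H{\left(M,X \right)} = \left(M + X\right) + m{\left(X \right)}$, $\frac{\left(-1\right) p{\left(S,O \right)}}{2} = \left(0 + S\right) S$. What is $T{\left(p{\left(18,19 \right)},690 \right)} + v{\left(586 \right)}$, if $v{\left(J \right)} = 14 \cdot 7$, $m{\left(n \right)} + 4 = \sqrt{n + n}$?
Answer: $463778 + 1380 i \sqrt{7} \approx 4.6378 \cdot 10^{5} + 3651.1 i$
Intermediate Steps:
$m{\left(n \right)} = -4 + \sqrt{2} \sqrt{n}$ ($m{\left(n \right)} = -4 + \sqrt{n + n} = -4 + \sqrt{2 n} = -4 + \sqrt{2} \sqrt{n}$)
$v{\left(J \right)} = 98$
$p{\left(S,O \right)} = - 2 S^{2}$ ($p{\left(S,O \right)} = - 2 \left(0 + S\right) S = - 2 S S = - 2 S^{2}$)
$H{\left(M,X \right)} = -4 + M + X + \sqrt{2} \sqrt{X}$ ($H{\left(M,X \right)} = \left(M + X\right) + \left(-4 + \sqrt{2} \sqrt{X}\right) = -4 + M + X + \sqrt{2} \sqrt{X}$)
$T{\left(R,t \right)} = t \left(-18 + t + 2 i \sqrt{7}\right)$ ($T{\left(R,t \right)} = \left(-4 + t - 14 + \sqrt{2} \sqrt{-14}\right) t = \left(-4 + t - 14 + \sqrt{2} i \sqrt{14}\right) t = \left(-4 + t - 14 + 2 i \sqrt{7}\right) t = \left(-18 + t + 2 i \sqrt{7}\right) t = t \left(-18 + t + 2 i \sqrt{7}\right)$)
$T{\left(p{\left(18,19 \right)},690 \right)} + v{\left(586 \right)} = 690 \left(-18 + 690 + 2 i \sqrt{7}\right) + 98 = 690 \left(672 + 2 i \sqrt{7}\right) + 98 = \left(463680 + 1380 i \sqrt{7}\right) + 98 = 463778 + 1380 i \sqrt{7}$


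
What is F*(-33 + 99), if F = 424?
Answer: 27984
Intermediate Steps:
F*(-33 + 99) = 424*(-33 + 99) = 424*66 = 27984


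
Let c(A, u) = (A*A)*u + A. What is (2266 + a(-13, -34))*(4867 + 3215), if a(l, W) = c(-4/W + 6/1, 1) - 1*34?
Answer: 5314981824/289 ≈ 1.8391e+7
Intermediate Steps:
c(A, u) = A + u*A**2 (c(A, u) = A**2*u + A = u*A**2 + A = A + u*A**2)
a(l, W) = -34 + (6 - 4/W)*(7 - 4/W) (a(l, W) = (-4/W + 6/1)*(1 + (-4/W + 6/1)*1) - 1*34 = (-4/W + 6*1)*(1 + (-4/W + 6*1)*1) - 34 = (-4/W + 6)*(1 + (-4/W + 6)*1) - 34 = (6 - 4/W)*(1 + (6 - 4/W)*1) - 34 = (6 - 4/W)*(1 + (6 - 4/W)) - 34 = (6 - 4/W)*(7 - 4/W) - 34 = -34 + (6 - 4/W)*(7 - 4/W))
(2266 + a(-13, -34))*(4867 + 3215) = (2266 + (8 - 52/(-34) + 16/(-34)**2))*(4867 + 3215) = (2266 + (8 - 52*(-1/34) + 16*(1/1156)))*8082 = (2266 + (8 + 26/17 + 4/289))*8082 = (2266 + 2758/289)*8082 = (657632/289)*8082 = 5314981824/289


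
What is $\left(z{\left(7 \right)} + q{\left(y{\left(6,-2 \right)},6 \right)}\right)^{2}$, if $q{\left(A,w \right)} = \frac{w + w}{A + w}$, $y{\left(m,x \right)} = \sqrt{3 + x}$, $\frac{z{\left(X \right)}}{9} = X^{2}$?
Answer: $\frac{9603801}{49} \approx 1.96 \cdot 10^{5}$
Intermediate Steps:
$z{\left(X \right)} = 9 X^{2}$
$q{\left(A,w \right)} = \frac{2 w}{A + w}$
$\left(z{\left(7 \right)} + q{\left(y{\left(6,-2 \right)},6 \right)}\right)^{2} = \left(9 \cdot 7^{2} + 2 \cdot 6 \frac{1}{\sqrt{3 - 2} + 6}\right)^{2} = \left(9 \cdot 49 + 2 \cdot 6 \frac{1}{\sqrt{1} + 6}\right)^{2} = \left(441 + 2 \cdot 6 \frac{1}{1 + 6}\right)^{2} = \left(441 + 2 \cdot 6 \cdot \frac{1}{7}\right)^{2} = \left(441 + \frac{12}{7}\right)^{2} = \left(\frac{3099}{7}\right)^{2} = \frac{9603801}{49}$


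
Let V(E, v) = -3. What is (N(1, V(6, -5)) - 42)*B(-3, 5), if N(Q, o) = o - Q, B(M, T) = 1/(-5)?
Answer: 46/5 ≈ 9.2000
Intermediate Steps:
B(M, T) = -1/5
(N(1, V(6, -5)) - 42)*B(-3, 5) = ((-3 - 1*1) - 42)*(-1/5) = ((-3 - 1) - 42)*(-1/5) = (-4 - 42)*(-1/5) = -46*(-1/5) = 46/5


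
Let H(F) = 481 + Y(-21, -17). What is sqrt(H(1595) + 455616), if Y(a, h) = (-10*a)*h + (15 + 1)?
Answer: sqrt(452543) ≈ 672.71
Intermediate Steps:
Y(a, h) = 16 - 10*a*h (Y(a, h) = -10*a*h + 16 = 16 - 10*a*h)
H(F) = -3073 (H(F) = 481 + (16 - 10*(-21)*(-17)) = 481 + (16 - 3570) = 481 - 3554 = -3073)
sqrt(H(1595) + 455616) = sqrt(-3073 + 455616) = sqrt(452543)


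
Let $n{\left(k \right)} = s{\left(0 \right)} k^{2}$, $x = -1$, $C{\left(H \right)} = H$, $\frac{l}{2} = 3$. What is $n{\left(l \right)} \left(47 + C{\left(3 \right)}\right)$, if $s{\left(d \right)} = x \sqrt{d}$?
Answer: $0$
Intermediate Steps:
$l = 6$ ($l = 2 \cdot 3 = 6$)
$s{\left(d \right)} = - \sqrt{d}$
$n{\left(k \right)} = 0$ ($n{\left(k \right)} = - \sqrt{0} k^{2} = \left(-1\right) 0 k^{2} = 0 k^{2} = 0$)
$n{\left(l \right)} \left(47 + C{\left(3 \right)}\right) = 0 \left(47 + 3\right) = 0 \cdot 50 = 0$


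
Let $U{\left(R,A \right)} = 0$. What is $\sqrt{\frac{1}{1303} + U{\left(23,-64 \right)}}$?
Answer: $\frac{\sqrt{1303}}{1303} \approx 0.027703$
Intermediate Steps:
$\sqrt{\frac{1}{1303} + U{\left(23,-64 \right)}} = \sqrt{\frac{1}{1303} + 0} = \sqrt{\frac{1}{1303}} = \frac{\sqrt{1303}}{1303}$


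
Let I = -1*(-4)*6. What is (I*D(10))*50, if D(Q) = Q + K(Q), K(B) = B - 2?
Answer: 21600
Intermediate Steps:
I = 24 (I = 4*6 = 24)
K(B) = -2 + B
D(Q) = -2 + 2*Q (D(Q) = Q + (-2 + Q) = -2 + 2*Q)
(I*D(10))*50 = (24*(-2 + 2*10))*50 = (24*(-2 + 20))*50 = (24*18)*50 = 432*50 = 21600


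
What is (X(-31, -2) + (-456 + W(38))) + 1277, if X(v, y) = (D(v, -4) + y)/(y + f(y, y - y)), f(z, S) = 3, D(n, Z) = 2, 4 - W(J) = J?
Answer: 787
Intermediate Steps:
W(J) = 4 - J
X(v, y) = (2 + y)/(3 + y) (X(v, y) = (2 + y)/(y + 3) = (2 + y)/(3 + y))
(X(-31, -2) + (-456 + W(38))) + 1277 = ((2 - 2)/(3 - 2) + (-456 + (4 - 1*38))) + 1277 = (0/1 + (-456 + (4 - 38))) + 1277 = (1*0 + (-456 - 34)) + 1277 = (0 - 490) + 1277 = -490 + 1277 = 787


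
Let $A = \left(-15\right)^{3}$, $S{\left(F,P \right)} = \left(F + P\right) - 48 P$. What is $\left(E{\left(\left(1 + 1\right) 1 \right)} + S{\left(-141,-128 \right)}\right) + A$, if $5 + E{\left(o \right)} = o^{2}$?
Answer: $2499$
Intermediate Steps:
$S{\left(F,P \right)} = F - 47 P$
$A = -3375$
$E{\left(o \right)} = -5 + o^{2}$
$\left(E{\left(\left(1 + 1\right) 1 \right)} + S{\left(-141,-128 \right)}\right) + A = \left(\left(-5 + \left(\left(1 + 1\right) 1\right)^{2}\right) - -5875\right) - 3375 = \left(\left(-5 + \left(2 \cdot 1\right)^{2}\right) + \left(-141 + 6016\right)\right) - 3375 = \left(\left(-5 + 2^{2}\right) + 5875\right) - 3375 = \left(\left(-5 + 4\right) + 5875\right) - 3375 = \left(-1 + 5875\right) - 3375 = 5874 - 3375 = 2499$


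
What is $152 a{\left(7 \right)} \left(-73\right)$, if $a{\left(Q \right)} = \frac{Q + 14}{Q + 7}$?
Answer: $-16644$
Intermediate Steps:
$a{\left(Q \right)} = \frac{14 + Q}{7 + Q}$
$152 a{\left(7 \right)} \left(-73\right) = 152 \frac{14 + 7}{7 + 7} \left(-73\right) = 152 \cdot \frac{1}{14} \cdot 21 \left(-73\right) = 152 \cdot \frac{3}{2} \left(-73\right) = 228 \left(-73\right) = -16644$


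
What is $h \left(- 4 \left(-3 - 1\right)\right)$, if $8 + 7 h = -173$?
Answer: $- \frac{2896}{7} \approx -413.71$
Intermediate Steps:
$h = - \frac{181}{7}$ ($h = - \frac{8}{7} + \frac{1}{7} \left(-173\right) = - \frac{8}{7} - \frac{173}{7} = - \frac{181}{7} \approx -25.857$)
$h \left(- 4 \left(-3 - 1\right)\right) = - \frac{181 \left(- 4 \left(-3 - 1\right)\right)}{7} = - \frac{181 \left(\left(-4\right) \left(-4\right)\right)}{7} = \left(- \frac{181}{7}\right) 16 = - \frac{2896}{7}$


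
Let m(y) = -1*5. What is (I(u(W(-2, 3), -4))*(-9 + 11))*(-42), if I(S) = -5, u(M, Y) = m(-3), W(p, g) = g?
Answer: 420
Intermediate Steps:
m(y) = -5
u(M, Y) = -5
(I(u(W(-2, 3), -4))*(-9 + 11))*(-42) = -5*(-9 + 11)*(-42) = -5*2*(-42) = -10*(-42) = 420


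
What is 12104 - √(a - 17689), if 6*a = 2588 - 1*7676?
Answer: 12104 - I*√18537 ≈ 12104.0 - 136.15*I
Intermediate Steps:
a = -848 (a = (2588 - 1*7676)/6 = (2588 - 7676)/6 = (⅙)*(-5088) = -848)
12104 - √(a - 17689) = 12104 - √(-848 - 17689) = 12104 - √(-18537) = 12104 - I*√18537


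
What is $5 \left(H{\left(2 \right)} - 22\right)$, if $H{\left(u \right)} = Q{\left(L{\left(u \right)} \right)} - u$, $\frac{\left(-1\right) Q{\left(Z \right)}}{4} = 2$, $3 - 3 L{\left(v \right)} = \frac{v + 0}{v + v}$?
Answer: $-160$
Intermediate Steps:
$L{\left(v \right)} = \frac{5}{6}$ ($L{\left(v \right)} = 1 - \frac{\left(v + 0\right) \frac{1}{v + v}}{3} = 1 - \frac{v \frac{1}{2 v}}{3} = 1 - \frac{1}{6} = \frac{5}{6}$)
$Q{\left(Z \right)} = -8$ ($Q{\left(Z \right)} = \left(-4\right) 2 = -8$)
$H{\left(u \right)} = -8 - u$
$5 \left(H{\left(2 \right)} - 22\right) = 5 \left(\left(-8 - 2\right) - 22\right) = 5 \left(-10 - 22\right) = 5 \left(-32\right) = -160$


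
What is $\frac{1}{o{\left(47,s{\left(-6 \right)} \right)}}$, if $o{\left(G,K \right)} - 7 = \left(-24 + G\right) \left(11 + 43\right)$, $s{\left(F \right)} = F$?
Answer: $\frac{1}{1249} \approx 0.00080064$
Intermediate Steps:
$o{\left(G,K \right)} = -1289 + 54 G$ ($o{\left(G,K \right)} = 7 + \left(-24 + G\right) \left(11 + 43\right) = 7 + \left(-24 + G\right) 54 = 7 + \left(-1296 + 54 G\right) = -1289 + 54 G$)
$\frac{1}{o{\left(47,s{\left(-6 \right)} \right)}} = \frac{1}{-1289 + 54 \cdot 47} = \frac{1}{-1289 + 2538} = \frac{1}{1249}$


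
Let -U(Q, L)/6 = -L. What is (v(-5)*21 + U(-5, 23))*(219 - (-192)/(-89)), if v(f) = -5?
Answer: 636867/89 ≈ 7155.8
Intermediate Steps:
U(Q, L) = 6*L (U(Q, L) = -(-6)*L = 6*L)
(v(-5)*21 + U(-5, 23))*(219 - (-192)/(-89)) = (-5*21 + 6*23)*(219 - (-192)/(-89)) = (-105 + 138)*(219 - (-192)*(-1)/89) = 33*(219 - 1*192/89) = 33*(219 - 192/89) = 33*(19299/89) = 636867/89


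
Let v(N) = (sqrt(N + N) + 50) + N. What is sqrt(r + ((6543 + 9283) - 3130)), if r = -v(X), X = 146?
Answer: sqrt(12500 - 2*sqrt(73)) ≈ 111.73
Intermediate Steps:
v(N) = 50 + N + sqrt(2)*sqrt(N) (v(N) = (sqrt(2*N) + 50) + N = (sqrt(2)*sqrt(N) + 50) + N = (50 + sqrt(2)*sqrt(N)) + N = 50 + N + sqrt(2)*sqrt(N))
r = -196 - 2*sqrt(73) (r = -(50 + 146 + sqrt(2)*sqrt(146)) = -(50 + 146 + 2*sqrt(73)) = -(196 + 2*sqrt(73)) = -196 - 2*sqrt(73) ≈ -213.09)
sqrt(r + ((6543 + 9283) - 3130)) = sqrt((-196 - 2*sqrt(73)) + ((6543 + 9283) - 3130)) = sqrt((-196 - 2*sqrt(73)) + (15826 - 3130)) = sqrt((-196 - 2*sqrt(73)) + 12696) = sqrt(12500 - 2*sqrt(73))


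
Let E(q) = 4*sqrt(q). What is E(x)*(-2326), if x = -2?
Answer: -9304*I*sqrt(2) ≈ -13158.0*I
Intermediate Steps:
E(x)*(-2326) = (4*sqrt(-2))*(-2326) = (4*(I*sqrt(2)))*(-2326) = (4*I*sqrt(2))*(-2326) = -9304*I*sqrt(2)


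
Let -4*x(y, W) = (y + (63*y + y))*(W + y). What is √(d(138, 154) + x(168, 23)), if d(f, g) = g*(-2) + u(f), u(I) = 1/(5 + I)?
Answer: 9*I*√131716299/143 ≈ 722.31*I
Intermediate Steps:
x(y, W) = -65*y*(W + y)/4 (x(y, W) = -(y + (63*y + y))*(W + y)/4 = -(y + 64*y)*(W + y)/4 = -65*y*(W + y)/4)
d(f, g) = 1/(5 + f) - 2*g (d(f, g) = g*(-2) + 1/(5 + f) = -2*g + 1/(5 + f) = 1/(5 + f) - 2*g)
√(d(138, 154) + x(168, 23)) = √((1 - 2*154*(5 + 138))/(5 + 138) - 65/4*168*(23 + 168)) = √((1 - 2*154*143)/143 - 65/4*168*191) = √((1 - 44044)/143 - 521430) = √((1/143)*(-44043) - 521430) = √(-44043/143 - 521430) = √(-74608533/143) = 9*I*√131716299/143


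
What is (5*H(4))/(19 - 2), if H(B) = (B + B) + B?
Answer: 60/17 ≈ 3.5294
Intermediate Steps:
H(B) = 3*B (H(B) = 2*B + B = 3*B)
(5*H(4))/(19 - 2) = (5*(3*4))/(19 - 2) = (5*12)/17 = 60*(1/17) = 60/17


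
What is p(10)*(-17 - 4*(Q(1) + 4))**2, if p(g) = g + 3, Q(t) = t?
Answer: 17797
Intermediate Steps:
p(g) = 3 + g
p(10)*(-17 - 4*(Q(1) + 4))**2 = (3 + 10)*(-17 - 4*(1 + 4))**2 = 13*(-17 - 4*5)**2 = 13*(-17 - 20)**2 = 13*(-37)**2 = 13*1369 = 17797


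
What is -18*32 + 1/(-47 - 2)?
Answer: -28225/49 ≈ -576.02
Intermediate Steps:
-18*32 + 1/(-47 - 2) = -576 + 1/(-49) = -576 - 1/49 = -28225/49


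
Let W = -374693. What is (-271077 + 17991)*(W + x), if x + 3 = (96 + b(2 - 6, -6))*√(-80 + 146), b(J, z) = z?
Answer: 94830311856 - 22777740*√66 ≈ 9.4645e+10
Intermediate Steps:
x = -3 + 90*√66 (x = -3 + (96 - 6)*√(-80 + 146) = -3 + 90*√66 ≈ 728.16)
(-271077 + 17991)*(W + x) = (-271077 + 17991)*(-374693 + (-3 + 90*√66)) = -253086*(-374696 + 90*√66) = 94830311856 - 22777740*√66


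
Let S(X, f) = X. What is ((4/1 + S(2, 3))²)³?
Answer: 46656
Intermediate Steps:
((4/1 + S(2, 3))²)³ = ((4/1 + 2)²)³ = ((4*1 + 2)²)³ = ((4 + 2)²)³ = (6²)³ = 36³ = 46656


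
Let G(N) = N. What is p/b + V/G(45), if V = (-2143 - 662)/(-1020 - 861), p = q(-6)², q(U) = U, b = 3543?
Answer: 26233/605853 ≈ 0.043299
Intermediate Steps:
p = 36 (p = (-6)² = 36)
V = 85/57 (V = -2805/(-1881) = -2805*(-1/1881) = 85/57 ≈ 1.4912)
p/b + V/G(45) = 36/3543 + (85/57)/45 = 36*(1/3543) + (85/57)*(1/45) = 12/1181 + 17/513 = 26233/605853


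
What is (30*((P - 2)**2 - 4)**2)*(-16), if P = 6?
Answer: -69120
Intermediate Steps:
(30*((P - 2)**2 - 4)**2)*(-16) = (30*((6 - 2)**2 - 4)**2)*(-16) = (30*(4**2 - 4)**2)*(-16) = (30*(16 - 4)**2)*(-16) = (30*12**2)*(-16) = (30*144)*(-16) = 4320*(-16) = -69120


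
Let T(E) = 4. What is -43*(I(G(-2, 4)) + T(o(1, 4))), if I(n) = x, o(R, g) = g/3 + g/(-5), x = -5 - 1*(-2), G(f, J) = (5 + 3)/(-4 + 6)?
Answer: -43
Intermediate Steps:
G(f, J) = 4 (G(f, J) = 8/2 = 8*(½) = 4)
x = -3 (x = -5 + 2 = -3)
o(R, g) = 2*g/15 (o(R, g) = g*(⅓) + g*(-⅕) = g/3 - g/5 = 2*g/15)
I(n) = -3
-43*(I(G(-2, 4)) + T(o(1, 4))) = -43*(-3 + 4) = -43*1 = -43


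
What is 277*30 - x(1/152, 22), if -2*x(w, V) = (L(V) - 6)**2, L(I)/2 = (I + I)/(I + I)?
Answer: 8318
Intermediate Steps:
L(I) = 2 (L(I) = 2*((I + I)/(I + I)) = 2*((2*I)/((2*I))) = 2*((2*I)*(1/(2*I))) = 2*1 = 2)
x(w, V) = -8 (x(w, V) = -(2 - 6)**2/2 = -1/2*(-4)**2 = -1/2*16 = -8)
277*30 - x(1/152, 22) = 277*30 - 1*(-8) = 8310 + 8 = 8318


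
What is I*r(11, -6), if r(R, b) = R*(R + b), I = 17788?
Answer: 978340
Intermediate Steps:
I*r(11, -6) = 17788*(11*(11 - 6)) = 17788*(11*5) = 17788*55 = 978340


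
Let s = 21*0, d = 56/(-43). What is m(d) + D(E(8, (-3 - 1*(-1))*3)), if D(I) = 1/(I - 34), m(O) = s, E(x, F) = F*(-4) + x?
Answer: -½ ≈ -0.50000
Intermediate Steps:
d = -56/43 (d = 56*(-1/43) = -56/43 ≈ -1.3023)
s = 0
E(x, F) = x - 4*F (E(x, F) = -4*F + x = x - 4*F)
m(O) = 0
D(I) = 1/(-34 + I)
m(d) + D(E(8, (-3 - 1*(-1))*3)) = 0 + 1/(-34 + (8 - 4*(-3 - 1*(-1))*3)) = 0 + 1/(-34 + (8 - 4*(-3 + 1)*3)) = 0 + 1/(-34 + (8 - (-8)*3)) = 0 + 1/(-34 + (8 - 4*(-6))) = 0 + 1/(-34 + (8 + 24)) = 0 + 1/(-34 + 32) = 0 + 1/(-2) = 0 - ½ = -½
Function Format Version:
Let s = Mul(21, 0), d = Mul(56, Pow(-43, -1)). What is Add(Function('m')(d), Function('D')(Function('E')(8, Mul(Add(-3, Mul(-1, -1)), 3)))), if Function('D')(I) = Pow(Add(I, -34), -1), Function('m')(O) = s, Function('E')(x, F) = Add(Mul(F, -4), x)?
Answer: Rational(-1, 2) ≈ -0.50000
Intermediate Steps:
d = Rational(-56, 43) (d = Mul(56, Rational(-1, 43)) = Rational(-56, 43) ≈ -1.3023)
s = 0
Function('E')(x, F) = Add(x, Mul(-4, F)) (Function('E')(x, F) = Add(Mul(-4, F), x) = Add(x, Mul(-4, F)))
Function('m')(O) = 0
Function('D')(I) = Pow(Add(-34, I), -1)
Add(Function('m')(d), Function('D')(Function('E')(8, Mul(Add(-3, Mul(-1, -1)), 3)))) = Add(0, Pow(Add(-34, Add(8, Mul(-4, Mul(Add(-3, Mul(-1, -1)), 3)))), -1)) = Add(0, Pow(Add(-34, Add(8, Mul(-4, Mul(Add(-3, 1), 3)))), -1)) = Add(0, Pow(Add(-34, Add(8, Mul(-4, Mul(-2, 3)))), -1)) = Add(0, Pow(Add(-34, Add(8, Mul(-4, -6))), -1)) = Add(0, Pow(Add(-34, Add(8, 24)), -1)) = Add(0, Pow(Add(-34, 32), -1)) = Add(0, Pow(-2, -1)) = Add(0, Rational(-1, 2)) = Rational(-1, 2)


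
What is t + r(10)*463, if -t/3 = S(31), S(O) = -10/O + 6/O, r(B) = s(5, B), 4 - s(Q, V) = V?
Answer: -86106/31 ≈ -2777.6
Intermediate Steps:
s(Q, V) = 4 - V
r(B) = 4 - B
S(O) = -4/O
t = 12/31 (t = -(-12)/31 = -3*(-4/31) = 12/31 ≈ 0.38710)
t + r(10)*463 = 12/31 + (4 - 1*10)*463 = 12/31 + (4 - 10)*463 = 12/31 - 6*463 = 12/31 - 2778 = -86106/31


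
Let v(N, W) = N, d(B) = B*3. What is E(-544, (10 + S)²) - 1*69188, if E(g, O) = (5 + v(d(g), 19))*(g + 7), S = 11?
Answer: 804511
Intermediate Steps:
d(B) = 3*B
E(g, O) = (5 + 3*g)*(7 + g) (E(g, O) = (5 + 3*g)*(g + 7) = (5 + 3*g)*(7 + g))
E(-544, (10 + S)²) - 1*69188 = (35 + 3*(-544)² + 26*(-544)) - 1*69188 = (35 + 3*295936 - 14144) - 69188 = (35 + 887808 - 14144) - 69188 = 873699 - 69188 = 804511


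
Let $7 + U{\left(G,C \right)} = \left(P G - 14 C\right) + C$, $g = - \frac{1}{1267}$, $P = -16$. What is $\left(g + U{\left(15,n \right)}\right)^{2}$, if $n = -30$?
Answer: $\frac{32826192400}{1605289} \approx 20449.0$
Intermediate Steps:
$g = - \frac{1}{1267}$ ($g = \left(-1\right) \frac{1}{1267} = - \frac{1}{1267} \approx -0.00078927$)
$U{\left(G,C \right)} = -7 - 16 G - 13 C$ ($U{\left(G,C \right)} = -7 - \left(13 C + 16 G\right) = -7 - 16 G - 13 C$)
$\left(g + U{\left(15,n \right)}\right)^{2} = \left(- \frac{1}{1267} - -143\right)^{2} = \left(- \frac{1}{1267} + 143\right)^{2} = \left(\frac{181180}{1267}\right)^{2} = \frac{32826192400}{1605289}$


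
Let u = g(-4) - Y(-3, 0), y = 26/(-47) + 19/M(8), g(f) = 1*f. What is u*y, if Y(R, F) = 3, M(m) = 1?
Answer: -6069/47 ≈ -129.13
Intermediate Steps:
g(f) = f
y = 867/47 (y = 26/(-47) + 19/1 = 26*(-1/47) + 19*1 = -26/47 + 19 = 867/47 ≈ 18.447)
u = -7 (u = -4 - 1*3 = -4 - 3 = -7)
u*y = -7*867/47 = -6069/47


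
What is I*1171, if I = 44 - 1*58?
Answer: -16394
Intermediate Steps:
I = -14 (I = 44 - 58 = -14)
I*1171 = -14*1171 = -16394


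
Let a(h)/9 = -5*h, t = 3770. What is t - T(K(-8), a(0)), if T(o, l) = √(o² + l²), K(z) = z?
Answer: 3762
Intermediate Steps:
a(h) = -45*h (a(h) = 9*(-5*h) = -45*h)
T(o, l) = √(l² + o²)
t - T(K(-8), a(0)) = 3770 - √((-45*0)² + (-8)²) = 3770 - √(0² + 64) = 3770 - √(0 + 64) = 3770 - √64 = 3770 - 1*8 = 3770 - 8 = 3762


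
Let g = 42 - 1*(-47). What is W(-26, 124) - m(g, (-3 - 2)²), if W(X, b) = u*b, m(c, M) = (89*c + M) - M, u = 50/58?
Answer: -226609/29 ≈ -7814.1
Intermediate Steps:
g = 89 (g = 42 + 47 = 89)
u = 25/29 (u = 50*(1/58) = 25/29 ≈ 0.86207)
m(c, M) = 89*c (m(c, M) = (M + 89*c) - M = 89*c)
W(X, b) = 25*b/29
W(-26, 124) - m(g, (-3 - 2)²) = (25/29)*124 - 89*89 = 3100/29 - 1*7921 = 3100/29 - 7921 = -226609/29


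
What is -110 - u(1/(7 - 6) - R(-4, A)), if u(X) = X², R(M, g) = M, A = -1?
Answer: -135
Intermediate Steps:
-110 - u(1/(7 - 6) - R(-4, A)) = -110 - (1/(7 - 6) - 1*(-4))² = -110 - (1/1 + 4)² = -110 - (1 + 4)² = -110 - 1*5² = -110 - 1*25 = -110 - 25 = -135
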